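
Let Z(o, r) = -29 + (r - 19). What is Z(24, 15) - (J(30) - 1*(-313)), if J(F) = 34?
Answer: -380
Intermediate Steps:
Z(o, r) = -48 + r (Z(o, r) = -29 + (-19 + r) = -48 + r)
Z(24, 15) - (J(30) - 1*(-313)) = (-48 + 15) - (34 - 1*(-313)) = -33 - (34 + 313) = -33 - 1*347 = -33 - 347 = -380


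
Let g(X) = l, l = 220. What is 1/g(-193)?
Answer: 1/220 ≈ 0.0045455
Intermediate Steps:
g(X) = 220
1/g(-193) = 1/220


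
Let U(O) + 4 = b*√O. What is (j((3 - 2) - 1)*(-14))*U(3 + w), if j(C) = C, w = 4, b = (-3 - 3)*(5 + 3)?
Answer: 0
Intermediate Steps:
b = -48 (b = -6*8 = -48)
U(O) = -4 - 48*√O
(j((3 - 2) - 1)*(-14))*U(3 + w) = (((3 - 2) - 1)*(-14))*(-4 - 48*√(3 + 4)) = ((1 - 1)*(-14))*(-4 - 48*√7) = (0*(-14))*(-4 - 48*√7) = 0*(-4 - 48*√7) = 0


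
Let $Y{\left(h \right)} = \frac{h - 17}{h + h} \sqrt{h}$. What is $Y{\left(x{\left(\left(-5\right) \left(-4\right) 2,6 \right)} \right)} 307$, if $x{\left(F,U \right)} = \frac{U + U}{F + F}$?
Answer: $- \frac{103459 \sqrt{15}}{60} \approx -6678.3$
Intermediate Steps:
$x{\left(F,U \right)} = \frac{U}{F}$ ($x{\left(F,U \right)} = \frac{2 U}{2 F} = 2 U \frac{1}{2 F} = \frac{U}{F}$)
$Y{\left(h \right)} = \frac{-17 + h}{2 \sqrt{h}}$ ($Y{\left(h \right)} = \frac{-17 + h}{2 h} \sqrt{h} = \frac{-17 + h}{2 \sqrt{h}}$)
$Y{\left(x{\left(\left(-5\right) \left(-4\right) 2,6 \right)} \right)} 307 = \frac{-17 + \frac{6}{\left(-5\right) \left(-4\right) 2}}{2 \sqrt{6} \frac{\sqrt{2} \frac{\sqrt{5}}{10}}{2}} \cdot 307 = \frac{-17 + \frac{6}{20 \cdot 2}}{2 \sqrt{6} \frac{\sqrt{10}}{20}} \cdot 307 = \frac{-17 + \frac{6}{40}}{2 \frac{\sqrt{15}}{10}} \cdot 307 = \frac{-17 + 6 \cdot \frac{1}{40}}{2 \frac{\sqrt{15}}{10}} \cdot 307 = \frac{-17 + \frac{3}{20}}{2 \frac{\sqrt{15}}{10}} \cdot 307 = \frac{1}{2} \frac{2 \sqrt{15}}{3} \left(- \frac{337}{20}\right) 307 = - \frac{337 \sqrt{15}}{60} \cdot 307 = - \frac{103459 \sqrt{15}}{60}$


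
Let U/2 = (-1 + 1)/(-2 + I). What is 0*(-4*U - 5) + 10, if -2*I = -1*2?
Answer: 10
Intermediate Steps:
I = 1 (I = -(-1)*2/2 = -1/2*(-2) = 1)
U = 0 (U = 2*((-1 + 1)/(-2 + 1)) = 2*(0/(-1)) = 2*(0*(-1)) = 2*0 = 0)
0*(-4*U - 5) + 10 = 0*(-4*0 - 5) + 10 = 0*(0 - 5) + 10 = 0*(-5) + 10 = 0 + 10 = 10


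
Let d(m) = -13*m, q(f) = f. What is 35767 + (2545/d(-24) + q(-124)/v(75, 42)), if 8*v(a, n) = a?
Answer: 92981019/2600 ≈ 35762.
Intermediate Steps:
v(a, n) = a/8
35767 + (2545/d(-24) + q(-124)/v(75, 42)) = 35767 + (2545/((-13*(-24))) - 124/((⅛)*75)) = 35767 + (2545/312 - 124/75/8) = 35767 + (2545*(1/312) - 124*8/75) = 35767 + (2545/312 - 992/75) = 35767 - 13181/2600 = 92981019/2600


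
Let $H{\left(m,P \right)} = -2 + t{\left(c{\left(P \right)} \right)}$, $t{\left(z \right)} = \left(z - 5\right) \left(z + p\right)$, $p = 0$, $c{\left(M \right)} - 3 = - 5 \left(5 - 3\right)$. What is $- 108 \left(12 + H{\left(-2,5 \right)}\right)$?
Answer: $-10152$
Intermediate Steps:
$c{\left(M \right)} = -7$ ($c{\left(M \right)} = 3 - 5 \left(5 - 3\right) = 3 - 10 = -7$)
$t{\left(z \right)} = z \left(-5 + z\right)$ ($t{\left(z \right)} = \left(z - 5\right) \left(z + 0\right) = \left(-5 + z\right) z = z \left(-5 + z\right)$)
$H{\left(m,P \right)} = 82$ ($H{\left(m,P \right)} = -2 - 7 \left(-5 - 7\right) = -2 - -84 = -2 + 84 = 82$)
$- 108 \left(12 + H{\left(-2,5 \right)}\right) = - 108 \left(12 + 82\right) = \left(-108\right) 94 = -10152$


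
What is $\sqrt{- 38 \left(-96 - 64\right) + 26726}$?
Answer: $\sqrt{32806} \approx 181.12$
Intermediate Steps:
$\sqrt{- 38 \left(-96 - 64\right) + 26726} = \sqrt{\left(-38\right) \left(-160\right) + 26726} = \sqrt{6080 + 26726} = \sqrt{32806}$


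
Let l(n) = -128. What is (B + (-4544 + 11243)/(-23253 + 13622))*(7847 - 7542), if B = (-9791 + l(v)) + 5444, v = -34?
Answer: -13147154320/9631 ≈ -1.3651e+6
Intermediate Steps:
B = -4475 (B = (-9791 - 128) + 5444 = -9919 + 5444 = -4475)
(B + (-4544 + 11243)/(-23253 + 13622))*(7847 - 7542) = (-4475 + (-4544 + 11243)/(-23253 + 13622))*(7847 - 7542) = (-4475 + 6699/(-9631))*305 = (-4475 + 6699*(-1/9631))*305 = (-4475 - 6699/9631)*305 = -43105424/9631*305 = -13147154320/9631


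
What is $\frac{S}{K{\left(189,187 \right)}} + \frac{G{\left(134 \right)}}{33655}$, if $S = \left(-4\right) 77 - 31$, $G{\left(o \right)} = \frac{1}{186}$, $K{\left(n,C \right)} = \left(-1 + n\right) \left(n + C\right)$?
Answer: $- \frac{1061005841}{221247431520} \approx -0.0047956$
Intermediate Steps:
$K{\left(n,C \right)} = \left(-1 + n\right) \left(C + n\right)$
$G{\left(o \right)} = \frac{1}{186}$
$S = -339$ ($S = -308 - 31 = -339$)
$\frac{S}{K{\left(189,187 \right)}} + \frac{G{\left(134 \right)}}{33655} = - \frac{339}{189^{2} - 187 - 189 + 187 \cdot 189} + \frac{1}{186 \cdot 33655} = - \frac{339}{35721 - 187 - 189 + 35343} + \frac{1}{186} \cdot \frac{1}{33655} = - \frac{339}{70688} + \frac{1}{6259830} = - \frac{1061005841}{221247431520}$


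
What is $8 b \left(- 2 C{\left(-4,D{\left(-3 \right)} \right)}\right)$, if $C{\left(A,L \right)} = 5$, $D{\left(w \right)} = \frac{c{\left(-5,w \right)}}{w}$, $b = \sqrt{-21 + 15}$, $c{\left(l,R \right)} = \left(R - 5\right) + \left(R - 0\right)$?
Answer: $- 80 i \sqrt{6} \approx - 195.96 i$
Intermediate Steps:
$c{\left(l,R \right)} = -5 + 2 R$ ($c{\left(l,R \right)} = \left(-5 + R\right) + \left(R + 0\right) = \left(-5 + R\right) + R = -5 + 2 R$)
$b = i \sqrt{6}$ ($b = \sqrt{-6} = i \sqrt{6} \approx 2.4495 i$)
$D{\left(w \right)} = \frac{-5 + 2 w}{w}$
$8 b \left(- 2 C{\left(-4,D{\left(-3 \right)} \right)}\right) = 8 i \sqrt{6} \left(\left(-2\right) 5\right) = 8 i \sqrt{6} \left(-10\right) = - 80 i \sqrt{6}$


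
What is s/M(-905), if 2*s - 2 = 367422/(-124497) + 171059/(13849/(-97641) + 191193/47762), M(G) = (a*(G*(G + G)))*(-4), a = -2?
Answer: 2364617625792248573/1398922806771515070000 ≈ 0.0016903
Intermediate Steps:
M(G) = 16*G² (M(G) = -2*G*(G + G)*(-4) = -2*G*2*G*(-4) = -4*G²*(-4) = 16*G²)
s = 2364617625792248573/106752144834675 (s = 1 + (367422/(-124497) + 171059/(13849/(-97641) + 191193/47762))/2 = 1 + (367422*(-1/124497) + 171059/(13849*(-1/97641) + 191193*(1/47762)))/2 = 1 + (-122474/41499 + 171059/(-13849/97641 + 191193/47762))/2 = 1 + (-122474/41499 + 171059/(18006819775/4663529442))/2 = 1 + (-122474/41499 + 171059*(4663529442/18006819775))/2 = 1 + (-122474/41499 + 113962668974154/2572402825)/2 = 1 + (½)*(4729021747294827796/106752144834675) = 1 + 2364510873647413898/106752144834675 = 2364617625792248573/106752144834675 ≈ 22151.)
s/M(-905) = 2364617625792248573/(106752144834675*((16*(-905)²))) = 2364617625792248573/(106752144834675*((16*819025))) = (2364617625792248573/106752144834675)/13104400 = (2364617625792248573/106752144834675)*(1/13104400) = 2364617625792248573/1398922806771515070000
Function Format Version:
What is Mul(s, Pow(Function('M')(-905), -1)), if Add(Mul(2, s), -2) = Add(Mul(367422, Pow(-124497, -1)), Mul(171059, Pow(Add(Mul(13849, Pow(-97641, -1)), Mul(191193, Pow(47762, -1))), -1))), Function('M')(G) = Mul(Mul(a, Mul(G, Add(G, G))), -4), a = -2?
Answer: Rational(2364617625792248573, 1398922806771515070000) ≈ 0.0016903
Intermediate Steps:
Function('M')(G) = Mul(16, Pow(G, 2)) (Function('M')(G) = Mul(Mul(-2, Mul(G, Add(G, G))), -4) = Mul(Mul(-2, Mul(G, Mul(2, G))), -4) = Mul(Mul(-2, Mul(2, Pow(G, 2))), -4) = Mul(Mul(-4, Pow(G, 2)), -4) = Mul(16, Pow(G, 2)))
s = Rational(2364617625792248573, 106752144834675) (s = Add(1, Mul(Rational(1, 2), Add(Mul(367422, Pow(-124497, -1)), Mul(171059, Pow(Add(Mul(13849, Pow(-97641, -1)), Mul(191193, Pow(47762, -1))), -1))))) = Add(1, Mul(Rational(1, 2), Add(Mul(367422, Rational(-1, 124497)), Mul(171059, Pow(Add(Mul(13849, Rational(-1, 97641)), Mul(191193, Rational(1, 47762))), -1))))) = Add(1, Mul(Rational(1, 2), Add(Rational(-122474, 41499), Mul(171059, Pow(Add(Rational(-13849, 97641), Rational(191193, 47762)), -1))))) = Add(1, Mul(Rational(1, 2), Add(Rational(-122474, 41499), Mul(171059, Pow(Rational(18006819775, 4663529442), -1))))) = Add(1, Mul(Rational(1, 2), Add(Rational(-122474, 41499), Mul(171059, Rational(4663529442, 18006819775))))) = Add(1, Mul(Rational(1, 2), Add(Rational(-122474, 41499), Rational(113962668974154, 2572402825)))) = Add(1, Mul(Rational(1, 2), Rational(4729021747294827796, 106752144834675))) = Add(1, Rational(2364510873647413898, 106752144834675)) = Rational(2364617625792248573, 106752144834675) ≈ 22151.)
Mul(s, Pow(Function('M')(-905), -1)) = Mul(Rational(2364617625792248573, 106752144834675), Pow(Mul(16, Pow(-905, 2)), -1)) = Mul(Rational(2364617625792248573, 106752144834675), Pow(Mul(16, 819025), -1)) = Mul(Rational(2364617625792248573, 106752144834675), Pow(13104400, -1)) = Mul(Rational(2364617625792248573, 106752144834675), Rational(1, 13104400)) = Rational(2364617625792248573, 1398922806771515070000)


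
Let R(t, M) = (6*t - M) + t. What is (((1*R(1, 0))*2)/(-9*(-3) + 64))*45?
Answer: 90/13 ≈ 6.9231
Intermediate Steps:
R(t, M) = -M + 7*t (R(t, M) = (-M + 6*t) + t = -M + 7*t)
(((1*R(1, 0))*2)/(-9*(-3) + 64))*45 = (((1*(-1*0 + 7*1))*2)/(-9*(-3) + 64))*45 = (((1*(0 + 7))*2)/(27 + 64))*45 = (((1*7)*2)/91)*45 = ((7*2)*(1/91))*45 = (14*(1/91))*45 = (2/13)*45 = 90/13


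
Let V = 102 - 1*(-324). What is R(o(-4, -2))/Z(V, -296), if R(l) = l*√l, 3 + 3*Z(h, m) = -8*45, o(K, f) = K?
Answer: 8*I/121 ≈ 0.066116*I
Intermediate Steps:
V = 426 (V = 102 + 324 = 426)
Z(h, m) = -121 (Z(h, m) = -1 + (-8*45)/3 = -1 + (⅓)*(-360) = -1 - 120 = -121)
R(l) = l^(3/2)
R(o(-4, -2))/Z(V, -296) = (-4)^(3/2)/(-121) = -8*I*(-1/121) = 8*I/121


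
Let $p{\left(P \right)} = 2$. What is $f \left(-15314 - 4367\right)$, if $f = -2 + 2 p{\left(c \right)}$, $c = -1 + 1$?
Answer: $-39362$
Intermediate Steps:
$c = 0$
$f = 2$ ($f = -2 + 2 \cdot 2 = -2 + 4 = 2$)
$f \left(-15314 - 4367\right) = 2 \left(-15314 - 4367\right) = 2 \left(-19681\right) = -39362$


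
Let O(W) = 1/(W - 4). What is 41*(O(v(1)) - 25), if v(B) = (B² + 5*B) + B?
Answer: -3034/3 ≈ -1011.3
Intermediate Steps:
v(B) = B² + 6*B
O(W) = 1/(-4 + W)
41*(O(v(1)) - 25) = 41*(1/(-4 + 1*(6 + 1)) - 25) = 41*(1/(-4 + 1*7) - 25) = 41*(1/(-4 + 7) - 25) = 41*(1/3 - 25) = 41*(⅓ - 25) = 41*(-74/3) = -3034/3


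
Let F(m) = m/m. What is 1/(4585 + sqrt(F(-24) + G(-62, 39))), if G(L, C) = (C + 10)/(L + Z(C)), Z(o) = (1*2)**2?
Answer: 265930/1219289041 - 3*sqrt(58)/1219289041 ≈ 0.00021808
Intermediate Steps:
Z(o) = 4 (Z(o) = 2**2 = 4)
G(L, C) = (10 + C)/(4 + L) (G(L, C) = (C + 10)/(L + 4) = (10 + C)/(4 + L))
F(m) = 1
1/(4585 + sqrt(F(-24) + G(-62, 39))) = 1/(4585 + sqrt(1 + (10 + 39)/(4 - 62))) = 1/(4585 + sqrt(1 + 49/(-58))) = 1/(4585 + sqrt(1 - 1/58*49)) = 1/(4585 + sqrt(1 - 49/58)) = 1/(4585 + sqrt(9/58)) = 1/(4585 + 3*sqrt(58)/58)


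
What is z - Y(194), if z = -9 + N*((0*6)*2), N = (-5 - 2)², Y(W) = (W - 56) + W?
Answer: -341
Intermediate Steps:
Y(W) = -56 + 2*W (Y(W) = (-56 + W) + W = -56 + 2*W)
N = 49 (N = (-7)² = 49)
z = -9 (z = -9 + 49*((0*6)*2) = -9 + 49*(0*2) = -9 + 49*0 = -9 + 0 = -9)
z - Y(194) = -9 - (-56 + 2*194) = -9 - (-56 + 388) = -9 - 1*332 = -9 - 332 = -341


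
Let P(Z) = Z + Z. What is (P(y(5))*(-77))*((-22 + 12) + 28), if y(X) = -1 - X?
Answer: 16632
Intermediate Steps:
P(Z) = 2*Z
(P(y(5))*(-77))*((-22 + 12) + 28) = ((2*(-1 - 1*5))*(-77))*((-22 + 12) + 28) = ((2*(-1 - 5))*(-77))*(-10 + 28) = ((2*(-6))*(-77))*18 = -12*(-77)*18 = 924*18 = 16632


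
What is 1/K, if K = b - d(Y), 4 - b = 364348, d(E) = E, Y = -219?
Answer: -1/364125 ≈ -2.7463e-6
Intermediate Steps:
b = -364344 (b = 4 - 1*364348 = 4 - 364348 = -364344)
K = -364125 (K = -364344 - 1*(-219) = -364344 + 219 = -364125)
1/K = 1/(-364125) = -1/364125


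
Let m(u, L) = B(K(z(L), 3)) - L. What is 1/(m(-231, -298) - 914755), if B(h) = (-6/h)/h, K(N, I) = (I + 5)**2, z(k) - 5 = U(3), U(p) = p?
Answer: -2048/1872807939 ≈ -1.0935e-6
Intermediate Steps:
z(k) = 8 (z(k) = 5 + 3 = 8)
K(N, I) = (5 + I)**2
B(h) = -6/h**2
m(u, L) = -3/2048 - L (m(u, L) = -6/(5 + 3)**4 - L = -6/(8**2)**2 - L = -6/64**2 - L = -6*1/4096 - L = -3/2048 - L)
1/(m(-231, -298) - 914755) = 1/((-3/2048 - 1*(-298)) - 914755) = 1/((-3/2048 + 298) - 914755) = 1/(610301/2048 - 914755) = 1/(-1872807939/2048) = -2048/1872807939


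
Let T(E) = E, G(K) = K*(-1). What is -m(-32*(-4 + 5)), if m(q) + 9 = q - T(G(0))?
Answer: 41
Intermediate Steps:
G(K) = -K
m(q) = -9 + q (m(q) = -9 + (q - (-1)*0) = -9 + (q - 1*0) = -9 + (q + 0) = -9 + q)
-m(-32*(-4 + 5)) = -(-9 - 32*(-4 + 5)) = -(-9 - 32) = -1*(-41) = 41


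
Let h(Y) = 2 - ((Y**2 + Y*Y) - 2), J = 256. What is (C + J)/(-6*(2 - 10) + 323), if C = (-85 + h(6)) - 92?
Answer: 11/371 ≈ 0.029650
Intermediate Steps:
h(Y) = 4 - 2*Y**2 (h(Y) = 2 - ((Y**2 + Y**2) - 2) = 2 - (2*Y**2 - 2) = 2 - (-2 + 2*Y**2) = 2 + (2 - 2*Y**2) = 4 - 2*Y**2)
C = -245 (C = (-85 + (4 - 2*6**2)) - 92 = (-85 + (4 - 2*36)) - 92 = (-85 + (4 - 72)) - 92 = (-85 - 68) - 92 = -153 - 92 = -245)
(C + J)/(-6*(2 - 10) + 323) = (-245 + 256)/(-6*(2 - 10) + 323) = 11/(-6*(-8) + 323) = 11/(48 + 323) = 11/371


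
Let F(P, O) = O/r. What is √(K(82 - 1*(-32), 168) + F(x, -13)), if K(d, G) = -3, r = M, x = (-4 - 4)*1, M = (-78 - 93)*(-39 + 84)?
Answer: 4*I*√136990/855 ≈ 1.7316*I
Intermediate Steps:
M = -7695 (M = -171*45 = -7695)
x = -8 (x = -8*1 = -8)
r = -7695
F(P, O) = -O/7695 (F(P, O) = O/(-7695) = O*(-1/7695) = -O/7695)
√(K(82 - 1*(-32), 168) + F(x, -13)) = √(-3 - 1/7695*(-13)) = √(-3 + 13/7695) = √(-23072/7695) = 4*I*√136990/855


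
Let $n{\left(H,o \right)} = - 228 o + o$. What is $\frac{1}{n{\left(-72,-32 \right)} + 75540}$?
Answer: $\frac{1}{82804} \approx 1.2077 \cdot 10^{-5}$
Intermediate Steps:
$n{\left(H,o \right)} = - 227 o$
$\frac{1}{n{\left(-72,-32 \right)} + 75540} = \frac{1}{\left(-227\right) \left(-32\right) + 75540} = \frac{1}{7264 + 75540} = \frac{1}{82804}$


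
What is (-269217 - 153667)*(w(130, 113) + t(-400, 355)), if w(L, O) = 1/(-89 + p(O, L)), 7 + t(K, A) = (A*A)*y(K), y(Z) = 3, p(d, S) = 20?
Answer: -11031644236844/69 ≈ -1.5988e+11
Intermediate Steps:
t(K, A) = -7 + 3*A² (t(K, A) = -7 + (A*A)*3 = -7 + A²*3 = -7 + 3*A²)
w(L, O) = -1/69 (w(L, O) = 1/(-89 + 20) = 1/(-69) = -1/69)
(-269217 - 153667)*(w(130, 113) + t(-400, 355)) = (-269217 - 153667)*(-1/69 + (-7 + 3*355²)) = -422884*(-1/69 + (-7 + 3*126025)) = -422884*(-1/69 + (-7 + 378075)) = -422884*(-1/69 + 378068) = -422884*26086691/69 = -11031644236844/69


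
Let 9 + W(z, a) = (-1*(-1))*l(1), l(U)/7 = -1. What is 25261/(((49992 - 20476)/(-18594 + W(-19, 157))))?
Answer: -235053605/14758 ≈ -15927.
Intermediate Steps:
l(U) = -7 (l(U) = 7*(-1) = -7)
W(z, a) = -16 (W(z, a) = -9 - 1*(-1)*(-7) = -9 + 1*(-7) = -9 - 7 = -16)
25261/(((49992 - 20476)/(-18594 + W(-19, 157)))) = 25261/(((49992 - 20476)/(-18594 - 16))) = 25261/((29516/(-18610))) = 25261/((29516*(-1/18610))) = 25261/(-14758/9305) = 25261*(-9305/14758) = -235053605/14758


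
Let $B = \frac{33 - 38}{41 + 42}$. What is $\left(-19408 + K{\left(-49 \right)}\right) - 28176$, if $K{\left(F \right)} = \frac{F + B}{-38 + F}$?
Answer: $- \frac{343599992}{7221} \approx -47583.0$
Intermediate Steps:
$B = - \frac{5}{83} \approx -0.060241$
$K{\left(F \right)} = \frac{- \frac{5}{83} + F}{-38 + F}$ ($K{\left(F \right)} = \frac{F - \frac{5}{83}}{-38 + F} = \frac{- \frac{5}{83} + F}{-38 + F}$)
$\left(-19408 + K{\left(-49 \right)}\right) - 28176 = \left(-19408 + \frac{- \frac{5}{83} - 49}{-38 - 49}\right) - 28176 = \left(-19408 + \frac{1}{-87} \left(- \frac{4072}{83}\right)\right) - 28176 = \left(-19408 - - \frac{4072}{7221}\right) - 28176 = \left(-19408 + \frac{4072}{7221}\right) - 28176 = - \frac{140141096}{7221} - 28176 = - \frac{343599992}{7221}$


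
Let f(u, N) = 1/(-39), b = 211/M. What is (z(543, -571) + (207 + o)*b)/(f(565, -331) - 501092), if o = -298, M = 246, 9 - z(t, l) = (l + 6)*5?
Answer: -72839/13243738 ≈ -0.0054999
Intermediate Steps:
z(t, l) = -21 - 5*l (z(t, l) = 9 - (l + 6)*5 = 9 - (6 + l)*5 = 9 - (30 + 5*l) = 9 + (-30 - 5*l) = -21 - 5*l)
b = 211/246 ≈ 0.85772
f(u, N) = -1/39
(z(543, -571) + (207 + o)*b)/(f(565, -331) - 501092) = ((-21 - 5*(-571)) + (207 - 298)*(211/246))/(-1/39 - 501092) = ((-21 + 2855) - 91*211/246)/(-19542589/39) = (2834 - 19201/246)*(-39/19542589) = (677963/246)*(-39/19542589) = -72839/13243738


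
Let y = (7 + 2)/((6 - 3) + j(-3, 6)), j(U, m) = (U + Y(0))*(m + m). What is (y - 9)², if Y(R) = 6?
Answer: 12996/169 ≈ 76.899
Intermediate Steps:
j(U, m) = 2*m*(6 + U) (j(U, m) = (U + 6)*(m + m) = (6 + U)*(2*m) = 2*m*(6 + U))
y = 3/13 (y = (7 + 2)/((6 - 3) + 2*6*(6 - 3)) = 9/(3 + 2*6*3) = 9/(3 + 36) = 9/39 = 9*(1/39) = 3/13 ≈ 0.23077)
(y - 9)² = (3/13 - 9)² = (-114/13)² = 12996/169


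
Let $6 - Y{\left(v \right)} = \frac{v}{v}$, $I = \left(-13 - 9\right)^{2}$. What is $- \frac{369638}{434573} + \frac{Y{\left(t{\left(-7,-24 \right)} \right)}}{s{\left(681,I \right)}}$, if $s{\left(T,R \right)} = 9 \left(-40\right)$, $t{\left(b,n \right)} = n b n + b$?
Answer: $- \frac{27048509}{31289256} \approx -0.86447$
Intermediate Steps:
$I = 484$ ($I = \left(-22\right)^{2} = 484$)
$t{\left(b,n \right)} = b + b n^{2}$ ($t{\left(b,n \right)} = b n n + b = b n^{2} + b = b + b n^{2}$)
$s{\left(T,R \right)} = -360$
$Y{\left(v \right)} = 5$ ($Y{\left(v \right)} = 6 - \frac{v}{v} = 6 - 1 = 5$)
$- \frac{369638}{434573} + \frac{Y{\left(t{\left(-7,-24 \right)} \right)}}{s{\left(681,I \right)}} = - \frac{369638}{434573} + \frac{5}{-360} = \left(-369638\right) \frac{1}{434573} + 5 \left(- \frac{1}{360}\right) = - \frac{369638}{434573} - \frac{1}{72} = - \frac{27048509}{31289256}$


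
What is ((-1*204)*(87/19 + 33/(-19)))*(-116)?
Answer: 1277856/19 ≈ 67256.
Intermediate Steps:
((-1*204)*(87/19 + 33/(-19)))*(-116) = -204*(87*(1/19) + 33*(-1/19))*(-116) = -204*(87/19 - 33/19)*(-116) = -204*54/19*(-116) = -11016/19*(-116) = 1277856/19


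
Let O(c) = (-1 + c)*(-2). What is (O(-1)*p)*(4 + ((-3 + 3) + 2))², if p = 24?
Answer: 3456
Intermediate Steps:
O(c) = 2 - 2*c
(O(-1)*p)*(4 + ((-3 + 3) + 2))² = ((2 - 2*(-1))*24)*(4 + ((-3 + 3) + 2))² = ((2 + 2)*24)*(4 + (0 + 2))² = (4*24)*(4 + 2)² = 96*6² = 96*36 = 3456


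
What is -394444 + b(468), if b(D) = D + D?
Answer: -393508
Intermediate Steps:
b(D) = 2*D
-394444 + b(468) = -394444 + 2*468 = -394444 + 936 = -393508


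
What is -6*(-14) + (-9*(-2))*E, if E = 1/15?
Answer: 426/5 ≈ 85.200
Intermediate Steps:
E = 1/15 ≈ 0.066667
-6*(-14) + (-9*(-2))*E = -6*(-14) - 9*(-2)*(1/15) = 84 + 18*(1/15) = 84 + 6/5 = 426/5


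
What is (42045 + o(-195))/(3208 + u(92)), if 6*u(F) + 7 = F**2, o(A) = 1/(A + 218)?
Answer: 1934072/212405 ≈ 9.1056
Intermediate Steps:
o(A) = 1/(218 + A)
u(F) = -7/6 + F**2/6
(42045 + o(-195))/(3208 + u(92)) = (42045 + 1/(218 - 195))/(3208 + (-7/6 + (1/6)*92**2)) = (42045 + 1/23)/(3208 + (-7/6 + (1/6)*8464)) = (42045 + 1/23)/(3208 + (-7/6 + 4232/3)) = 967036/(23*(3208 + 2819/2)) = 967036/(23*(9235/2)) = (967036/23)*(2/9235) = 1934072/212405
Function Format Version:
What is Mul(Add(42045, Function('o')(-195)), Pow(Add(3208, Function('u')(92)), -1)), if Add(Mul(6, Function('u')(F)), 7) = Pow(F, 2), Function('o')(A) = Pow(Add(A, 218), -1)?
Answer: Rational(1934072, 212405) ≈ 9.1056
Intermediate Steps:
Function('o')(A) = Pow(Add(218, A), -1)
Function('u')(F) = Add(Rational(-7, 6), Mul(Rational(1, 6), Pow(F, 2)))
Mul(Add(42045, Function('o')(-195)), Pow(Add(3208, Function('u')(92)), -1)) = Mul(Add(42045, Pow(Add(218, -195), -1)), Pow(Add(3208, Add(Rational(-7, 6), Mul(Rational(1, 6), Pow(92, 2)))), -1)) = Mul(Add(42045, Pow(23, -1)), Pow(Add(3208, Add(Rational(-7, 6), Mul(Rational(1, 6), 8464))), -1)) = Mul(Add(42045, Rational(1, 23)), Pow(Add(3208, Add(Rational(-7, 6), Rational(4232, 3))), -1)) = Mul(Rational(967036, 23), Pow(Add(3208, Rational(2819, 2)), -1)) = Mul(Rational(967036, 23), Pow(Rational(9235, 2), -1)) = Mul(Rational(967036, 23), Rational(2, 9235)) = Rational(1934072, 212405)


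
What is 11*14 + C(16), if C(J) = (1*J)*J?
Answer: 410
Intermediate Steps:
C(J) = J² (C(J) = J*J = J²)
11*14 + C(16) = 11*14 + 16² = 154 + 256 = 410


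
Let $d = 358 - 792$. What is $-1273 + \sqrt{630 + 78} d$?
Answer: $-1273 - 868 \sqrt{177} \approx -12821.0$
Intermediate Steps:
$d = -434$ ($d = 358 - 792 = -434$)
$-1273 + \sqrt{630 + 78} d = -1273 + \sqrt{630 + 78} \left(-434\right) = -1273 + \sqrt{708} \left(-434\right) = -1273 + 2 \sqrt{177} \left(-434\right) = -1273 - 868 \sqrt{177}$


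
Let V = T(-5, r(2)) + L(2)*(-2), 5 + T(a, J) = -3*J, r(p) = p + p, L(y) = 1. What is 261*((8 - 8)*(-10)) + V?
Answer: -19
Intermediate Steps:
r(p) = 2*p
T(a, J) = -5 - 3*J
V = -19 (V = (-5 - 6*2) + 1*(-2) = (-5 - 3*4) - 2 = (-5 - 12) - 2 = -17 - 2 = -19)
261*((8 - 8)*(-10)) + V = 261*((8 - 8)*(-10)) - 19 = 261*(0*(-10)) - 19 = 261*0 - 19 = 0 - 19 = -19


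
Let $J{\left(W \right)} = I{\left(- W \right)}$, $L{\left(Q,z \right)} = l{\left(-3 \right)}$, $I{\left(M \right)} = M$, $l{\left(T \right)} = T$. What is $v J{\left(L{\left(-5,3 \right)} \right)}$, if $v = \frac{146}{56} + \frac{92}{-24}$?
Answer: $- \frac{103}{28} \approx -3.6786$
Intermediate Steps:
$L{\left(Q,z \right)} = -3$
$J{\left(W \right)} = - W$
$v = - \frac{103}{84}$ ($v = 146 \cdot \frac{1}{56} + 92 \left(- \frac{1}{24}\right) = \frac{73}{28} - \frac{23}{6} = - \frac{103}{84} \approx -1.2262$)
$v J{\left(L{\left(-5,3 \right)} \right)} = - \frac{103 \left(\left(-1\right) \left(-3\right)\right)}{84} = \left(- \frac{103}{84}\right) 3 = - \frac{103}{28}$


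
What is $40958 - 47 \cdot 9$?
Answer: $40535$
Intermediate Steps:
$40958 - 47 \cdot 9 = 40958 - 423 = 40535$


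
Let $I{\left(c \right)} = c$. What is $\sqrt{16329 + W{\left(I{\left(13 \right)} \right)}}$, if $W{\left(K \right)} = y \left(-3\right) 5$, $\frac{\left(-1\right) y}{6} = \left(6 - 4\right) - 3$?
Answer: $\sqrt{16239} \approx 127.43$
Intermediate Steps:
$y = 6$ ($y = - 6 \left(\left(6 - 4\right) - 3\right) = - 6 \left(2 - 3\right) = \left(-6\right) \left(-1\right) = 6$)
$W{\left(K \right)} = -90$ ($W{\left(K \right)} = 6 \left(-3\right) 5 = \left(-18\right) 5 = -90$)
$\sqrt{16329 + W{\left(I{\left(13 \right)} \right)}} = \sqrt{16329 - 90} = \sqrt{16239}$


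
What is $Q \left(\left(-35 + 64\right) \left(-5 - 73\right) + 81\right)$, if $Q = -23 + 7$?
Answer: $34896$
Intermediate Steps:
$Q = -16$
$Q \left(\left(-35 + 64\right) \left(-5 - 73\right) + 81\right) = - 16 \left(\left(-35 + 64\right) \left(-5 - 73\right) + 81\right) = - 16 \left(29 \left(-78\right) + 81\right) = - 16 \left(-2262 + 81\right) = \left(-16\right) \left(-2181\right) = 34896$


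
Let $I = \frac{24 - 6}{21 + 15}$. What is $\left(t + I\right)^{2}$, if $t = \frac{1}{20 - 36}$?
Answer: $\frac{49}{256} \approx 0.19141$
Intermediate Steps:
$t = - \frac{1}{16}$ ($t = \frac{1}{-16} = - \frac{1}{16} \approx -0.0625$)
$I = \frac{1}{2}$ ($I = \frac{18}{36} = 18 \cdot \frac{1}{36} = \frac{1}{2} \approx 0.5$)
$\left(t + I\right)^{2} = \left(- \frac{1}{16} + \frac{1}{2}\right)^{2} = \left(\frac{7}{16}\right)^{2} = \frac{49}{256}$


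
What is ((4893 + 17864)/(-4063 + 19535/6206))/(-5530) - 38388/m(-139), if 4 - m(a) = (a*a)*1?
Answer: 127413306693527/64082215703415 ≈ 1.9883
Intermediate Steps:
m(a) = 4 - a**2 (m(a) = 4 - a*a = 4 - a**2)
((4893 + 17864)/(-4063 + 19535/6206))/(-5530) - 38388/m(-139) = ((4893 + 17864)/(-4063 + 19535/6206))/(-5530) - 38388/(4 - 1*(-139)**2) = (22757/(-4063 + 19535*(1/6206)))*(-1/5530) - 38388/(4 - 1*19321) = (22757/(-4063 + 19535/6206))*(-1/5530) - 38388/(4 - 19321) = (22757/(-25195443/6206))*(-1/5530) - 38388/(-19317) = (22757*(-6206/25195443))*(-1/5530) - 38388*(-1/19317) = -20175706/3599349*(-1/5530) + 12796/6439 = 10087853/9952199985 + 12796/6439 = 127413306693527/64082215703415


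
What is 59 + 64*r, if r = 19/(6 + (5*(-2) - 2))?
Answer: -431/3 ≈ -143.67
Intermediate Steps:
r = -19/6 (r = 19/(6 + (-10 - 2)) = 19/(6 - 12) = 19/(-6) = -⅙*19 = -19/6 ≈ -3.1667)
59 + 64*r = 59 + 64*(-19/6) = 59 - 608/3 = -431/3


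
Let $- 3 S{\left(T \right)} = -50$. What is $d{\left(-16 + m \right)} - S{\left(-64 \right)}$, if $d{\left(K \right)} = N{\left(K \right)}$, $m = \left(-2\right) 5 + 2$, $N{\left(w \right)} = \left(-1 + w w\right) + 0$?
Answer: $\frac{1675}{3} \approx 558.33$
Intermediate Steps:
$S{\left(T \right)} = \frac{50}{3}$ ($S{\left(T \right)} = \left(- \frac{1}{3}\right) \left(-50\right) = \frac{50}{3}$)
$N{\left(w \right)} = -1 + w^{2}$ ($N{\left(w \right)} = \left(-1 + w^{2}\right) + 0 = -1 + w^{2}$)
$m = -8$ ($m = -10 + 2 = -8$)
$d{\left(K \right)} = -1 + K^{2}$
$d{\left(-16 + m \right)} - S{\left(-64 \right)} = \left(-1 + \left(-16 - 8\right)^{2}\right) - \frac{50}{3} = \left(-1 + \left(-24\right)^{2}\right) - \frac{50}{3} = \left(-1 + 576\right) - \frac{50}{3} = 575 - \frac{50}{3} = \frac{1675}{3}$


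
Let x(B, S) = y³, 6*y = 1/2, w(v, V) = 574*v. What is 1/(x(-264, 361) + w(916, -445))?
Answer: 1728/908554753 ≈ 1.9019e-6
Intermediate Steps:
y = 1/12 (y = (⅙)/2 = (⅙)*(½) = 1/12 ≈ 0.083333)
x(B, S) = 1/1728 (x(B, S) = (1/12)³ = 1/1728)
1/(x(-264, 361) + w(916, -445)) = 1/(1/1728 + 574*916) = 1/(1/1728 + 525784) = 1/(908554753/1728) = 1728/908554753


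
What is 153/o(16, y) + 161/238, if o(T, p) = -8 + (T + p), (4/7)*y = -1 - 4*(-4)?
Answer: 23959/4658 ≈ 5.1436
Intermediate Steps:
y = 105/4 (y = 7*(-1 - 4*(-4))/4 = 7*(-1 + 16)/4 = (7/4)*15 = 105/4 ≈ 26.250)
o(T, p) = -8 + T + p
153/o(16, y) + 161/238 = 153/(-8 + 16 + 105/4) + 161/238 = 153/(137/4) + 161*(1/238) = 153*(4/137) + 23/34 = 612/137 + 23/34 = 23959/4658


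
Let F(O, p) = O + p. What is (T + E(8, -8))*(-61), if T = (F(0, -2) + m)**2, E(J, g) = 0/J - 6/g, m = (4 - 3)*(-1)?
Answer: -2379/4 ≈ -594.75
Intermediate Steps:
m = -1 (m = 1*(-1) = -1)
E(J, g) = -6/g (E(J, g) = 0 - 6/g = -6/g)
T = 9 (T = ((0 - 2) - 1)**2 = (-2 - 1)**2 = (-3)**2 = 9)
(T + E(8, -8))*(-61) = (9 - 6/(-8))*(-61) = (9 - 6*(-1/8))*(-61) = (9 + 3/4)*(-61) = (39/4)*(-61) = -2379/4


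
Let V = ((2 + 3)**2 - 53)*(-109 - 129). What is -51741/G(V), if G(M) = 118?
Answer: -51741/118 ≈ -438.48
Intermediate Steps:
V = 6664 (V = (5**2 - 53)*(-238) = (25 - 53)*(-238) = -28*(-238) = 6664)
-51741/G(V) = -51741/118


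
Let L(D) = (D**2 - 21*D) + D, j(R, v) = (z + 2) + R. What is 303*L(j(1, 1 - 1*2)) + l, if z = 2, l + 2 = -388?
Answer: -23115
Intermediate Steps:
l = -390 (l = -2 - 388 = -390)
j(R, v) = 4 + R (j(R, v) = (2 + 2) + R = 4 + R)
L(D) = D**2 - 20*D
303*L(j(1, 1 - 1*2)) + l = 303*((4 + 1)*(-20 + (4 + 1))) - 390 = 303*(5*(-20 + 5)) - 390 = 303*(5*(-15)) - 390 = 303*(-75) - 390 = -22725 - 390 = -23115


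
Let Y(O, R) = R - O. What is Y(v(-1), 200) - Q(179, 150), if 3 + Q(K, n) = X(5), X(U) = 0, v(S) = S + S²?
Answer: 203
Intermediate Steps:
Q(K, n) = -3 (Q(K, n) = -3 + 0 = -3)
Y(v(-1), 200) - Q(179, 150) = (200 - (-1)*(1 - 1)) - 1*(-3) = (200 - (-1)*0) + 3 = (200 - 1*0) + 3 = (200 + 0) + 3 = 200 + 3 = 203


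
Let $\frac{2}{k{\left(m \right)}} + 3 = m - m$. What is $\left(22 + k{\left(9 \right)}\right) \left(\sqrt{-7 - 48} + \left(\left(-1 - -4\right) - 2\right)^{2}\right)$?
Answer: $\frac{64}{3} + \frac{64 i \sqrt{55}}{3} \approx 21.333 + 158.21 i$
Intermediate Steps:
$k{\left(m \right)} = - \frac{2}{3}$ ($k{\left(m \right)} = \frac{2}{-3 + \left(m - m\right)} = \frac{2}{-3 + 0} = \frac{2}{-3} = 2 \left(- \frac{1}{3}\right) = - \frac{2}{3}$)
$\left(22 + k{\left(9 \right)}\right) \left(\sqrt{-7 - 48} + \left(\left(-1 - -4\right) - 2\right)^{2}\right) = \left(22 - \frac{2}{3}\right) \left(\sqrt{-7 - 48} + \left(\left(-1 - -4\right) - 2\right)^{2}\right) = \frac{64 \left(\sqrt{-55} + \left(\left(-1 + 4\right) - 2\right)^{2}\right)}{3} = \frac{64 \left(i \sqrt{55} + \left(3 - 2\right)^{2}\right)}{3} = \frac{64 \left(i \sqrt{55} + 1^{2}\right)}{3} = \frac{64 \left(i \sqrt{55} + 1\right)}{3} = \frac{64 \left(1 + i \sqrt{55}\right)}{3} = \frac{64}{3} + \frac{64 i \sqrt{55}}{3}$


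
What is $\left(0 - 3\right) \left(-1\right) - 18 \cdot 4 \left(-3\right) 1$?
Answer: $219$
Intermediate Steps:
$\left(0 - 3\right) \left(-1\right) - 18 \cdot 4 \left(-3\right) 1 = \left(-3\right) \left(-1\right) - 18 \left(\left(-12\right) 1\right) = 3 - -216 = 3 + 216 = 219$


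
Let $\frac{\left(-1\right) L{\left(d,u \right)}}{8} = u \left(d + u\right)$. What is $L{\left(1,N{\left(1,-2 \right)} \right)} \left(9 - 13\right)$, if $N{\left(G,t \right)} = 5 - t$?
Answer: $1792$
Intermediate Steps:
$L{\left(d,u \right)} = - 8 u \left(d + u\right)$
$L{\left(1,N{\left(1,-2 \right)} \right)} \left(9 - 13\right) = - 8 \left(5 - -2\right) \left(1 + \left(5 - -2\right)\right) \left(9 - 13\right) = - 8 \left(5 + 2\right) \left(1 + \left(5 + 2\right)\right) \left(-4\right) = \left(-8\right) 7 \left(1 + 7\right) \left(-4\right) = \left(-8\right) 7 \cdot 8 \left(-4\right) = \left(-448\right) \left(-4\right) = 1792$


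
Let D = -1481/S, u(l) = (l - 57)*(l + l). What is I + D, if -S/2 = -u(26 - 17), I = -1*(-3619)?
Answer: 6255113/1728 ≈ 3619.9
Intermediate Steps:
I = 3619
u(l) = 2*l*(-57 + l) (u(l) = (-57 + l)*(2*l) = 2*l*(-57 + l))
S = -1728 (S = -(-2)*2*(26 - 17)*(-57 + (26 - 17)) = -(-2)*2*9*(-57 + 9) = -(-2)*2*9*(-48) = -(-2)*(-864) = -2*864 = -1728)
D = 1481/1728 (D = -1481/(-1728) = -1481*(-1/1728) = 1481/1728 ≈ 0.85706)
I + D = 3619 + 1481/1728 = 6255113/1728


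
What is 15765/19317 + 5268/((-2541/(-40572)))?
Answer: 65535335519/779119 ≈ 84115.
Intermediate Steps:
15765/19317 + 5268/((-2541/(-40572))) = 15765*(1/19317) + 5268/((-2541*(-1/40572))) = 5255/6439 + 5268/(121/1932) = 5255/6439 + 5268*(1932/121) = 5255/6439 + 10177776/121 = 65535335519/779119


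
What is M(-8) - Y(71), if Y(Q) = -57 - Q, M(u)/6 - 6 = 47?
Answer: 446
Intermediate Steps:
M(u) = 318 (M(u) = 36 + 6*47 = 36 + 282 = 318)
M(-8) - Y(71) = 318 - (-57 - 1*71) = 318 - (-57 - 71) = 318 - 1*(-128) = 318 + 128 = 446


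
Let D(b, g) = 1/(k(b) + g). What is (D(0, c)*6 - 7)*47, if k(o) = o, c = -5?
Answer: -1927/5 ≈ -385.40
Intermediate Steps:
D(b, g) = 1/(b + g)
(D(0, c)*6 - 7)*47 = (6/(0 - 5) - 7)*47 = (6/(-5) - 7)*47 = (-⅕*6 - 7)*47 = (-6/5 - 7)*47 = -41/5*47 = -1927/5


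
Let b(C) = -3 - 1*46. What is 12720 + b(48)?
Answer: 12671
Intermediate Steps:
b(C) = -49 (b(C) = -3 - 46 = -49)
12720 + b(48) = 12720 - 49 = 12671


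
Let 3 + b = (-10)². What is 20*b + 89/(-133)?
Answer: 257931/133 ≈ 1939.3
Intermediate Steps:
b = 97 (b = -3 + (-10)² = -3 + 100 = 97)
20*b + 89/(-133) = 20*97 + 89/(-133) = 1940 + 89*(-1/133) = 1940 - 89/133 = 257931/133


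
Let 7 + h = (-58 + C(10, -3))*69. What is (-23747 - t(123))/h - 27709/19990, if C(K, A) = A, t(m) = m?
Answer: 2905969/679660 ≈ 4.2756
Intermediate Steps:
h = -4216 (h = -7 + (-58 - 3)*69 = -7 - 61*69 = -7 - 4209 = -4216)
(-23747 - t(123))/h - 27709/19990 = (-23747 - 1*123)/(-4216) - 27709/19990 = (-23747 - 123)*(-1/4216) - 27709*1/19990 = -23870*(-1/4216) - 27709/19990 = 385/68 - 27709/19990 = 2905969/679660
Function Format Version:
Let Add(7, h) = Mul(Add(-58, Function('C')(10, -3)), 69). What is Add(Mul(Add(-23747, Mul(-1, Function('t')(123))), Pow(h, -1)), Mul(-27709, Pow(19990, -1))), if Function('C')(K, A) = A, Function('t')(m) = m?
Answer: Rational(2905969, 679660) ≈ 4.2756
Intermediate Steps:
h = -4216 (h = Add(-7, Mul(Add(-58, -3), 69)) = Add(-7, Mul(-61, 69)) = Add(-7, -4209) = -4216)
Add(Mul(Add(-23747, Mul(-1, Function('t')(123))), Pow(h, -1)), Mul(-27709, Pow(19990, -1))) = Add(Mul(Add(-23747, Mul(-1, 123)), Pow(-4216, -1)), Mul(-27709, Pow(19990, -1))) = Add(Mul(Add(-23747, -123), Rational(-1, 4216)), Mul(-27709, Rational(1, 19990))) = Add(Mul(-23870, Rational(-1, 4216)), Rational(-27709, 19990)) = Add(Rational(385, 68), Rational(-27709, 19990)) = Rational(2905969, 679660)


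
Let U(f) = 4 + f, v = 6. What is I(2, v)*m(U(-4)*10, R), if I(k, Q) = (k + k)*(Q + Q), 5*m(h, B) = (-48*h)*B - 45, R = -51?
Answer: -432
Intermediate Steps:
m(h, B) = -9 - 48*B*h/5 (m(h, B) = ((-48*h)*B - 45)/5 = (-48*B*h - 45)/5 = (-45 - 48*B*h)/5 = -9 - 48*B*h/5)
I(k, Q) = 4*Q*k (I(k, Q) = (2*k)*(2*Q) = 4*Q*k)
I(2, v)*m(U(-4)*10, R) = (4*6*2)*(-9 - 48/5*(-51)*(4 - 4)*10) = 48*(-9 - 48/5*(-51)*0*10) = 48*(-9 - 48/5*(-51)*0) = 48*(-9 + 0) = 48*(-9) = -432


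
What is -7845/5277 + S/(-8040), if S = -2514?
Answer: -2767079/2357060 ≈ -1.1740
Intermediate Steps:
-7845/5277 + S/(-8040) = -7845/5277 - 2514/(-8040) = -7845*1/5277 - 2514*(-1/8040) = -2615/1759 + 419/1340 = -2767079/2357060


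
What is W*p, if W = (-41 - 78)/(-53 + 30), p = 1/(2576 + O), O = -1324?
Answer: 119/28796 ≈ 0.0041325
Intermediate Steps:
p = 1/1252 (p = 1/(2576 - 1324) = 1/1252 ≈ 0.00079872)
W = 119/23 (W = -119/(-23) = -119*(-1/23) = 119/23 ≈ 5.1739)
W*p = (119/23)*(1/1252) = 119/28796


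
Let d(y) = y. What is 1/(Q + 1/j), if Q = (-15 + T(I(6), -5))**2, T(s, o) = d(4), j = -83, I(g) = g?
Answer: 83/10042 ≈ 0.0082653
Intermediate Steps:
T(s, o) = 4
Q = 121 (Q = (-15 + 4)**2 = (-11)**2 = 121)
1/(Q + 1/j) = 1/(121 + 1/(-83)) = 1/(121 - 1/83) = 1/(10042/83) = 83/10042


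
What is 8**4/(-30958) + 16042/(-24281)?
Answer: -298041606/375845599 ≈ -0.79299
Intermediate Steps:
8**4/(-30958) + 16042/(-24281) = 4096*(-1/30958) + 16042*(-1/24281) = -2048/15479 - 16042/24281 = -298041606/375845599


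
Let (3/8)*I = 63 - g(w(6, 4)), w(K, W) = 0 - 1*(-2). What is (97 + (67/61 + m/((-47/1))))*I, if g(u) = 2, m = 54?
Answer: 2223632/141 ≈ 15770.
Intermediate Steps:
w(K, W) = 2 (w(K, W) = 0 + 2 = 2)
I = 488/3 (I = 8*(63 - 1*2)/3 = 8*(63 - 2)/3 = (8/3)*61 = 488/3 ≈ 162.67)
(97 + (67/61 + m/((-47/1))))*I = (97 + (67/61 + 54/((-47/1))))*(488/3) = (97 + (67*(1/61) + 54/((-47*1))))*(488/3) = (97 + (67/61 + 54/(-47)))*(488/3) = (97 + (67/61 + 54*(-1/47)))*(488/3) = (97 + (67/61 - 54/47))*(488/3) = (97 - 145/2867)*(488/3) = (277954/2867)*(488/3) = 2223632/141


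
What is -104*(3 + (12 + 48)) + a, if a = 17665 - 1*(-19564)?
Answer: 30677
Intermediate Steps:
a = 37229 (a = 17665 + 19564 = 37229)
-104*(3 + (12 + 48)) + a = -104*(3 + (12 + 48)) + 37229 = -104*(3 + 60) + 37229 = -104*63 + 37229 = -6552 + 37229 = 30677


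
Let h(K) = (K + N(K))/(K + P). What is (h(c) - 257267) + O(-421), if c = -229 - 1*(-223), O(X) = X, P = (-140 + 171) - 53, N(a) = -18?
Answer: -1803810/7 ≈ -2.5769e+5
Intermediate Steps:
P = -22 (P = 31 - 53 = -22)
c = -6 (c = -229 + 223 = -6)
h(K) = (-18 + K)/(-22 + K) (h(K) = (K - 18)/(K - 22) = (-18 + K)/(-22 + K))
(h(c) - 257267) + O(-421) = ((-18 - 6)/(-22 - 6) - 257267) - 421 = (-24/(-28) - 257267) - 421 = (-1/28*(-24) - 257267) - 421 = (6/7 - 257267) - 421 = -1800863/7 - 421 = -1803810/7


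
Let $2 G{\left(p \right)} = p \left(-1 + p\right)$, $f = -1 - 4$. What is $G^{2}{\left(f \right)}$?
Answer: $225$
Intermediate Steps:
$f = -5$ ($f = -1 - 4 = -5$)
$G{\left(p \right)} = \frac{p \left(-1 + p\right)}{2}$
$G^{2}{\left(f \right)} = \left(\frac{1}{2} \left(-5\right) \left(-1 - 5\right)\right)^{2} = \left(\frac{1}{2} \left(-5\right) \left(-6\right)\right)^{2} = 15^{2} = 225$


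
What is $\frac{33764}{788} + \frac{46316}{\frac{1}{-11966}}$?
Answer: $- \frac{109180790991}{197} \approx -5.5422 \cdot 10^{8}$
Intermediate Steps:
$\frac{33764}{788} + \frac{46316}{\frac{1}{-11966}} = 33764 \cdot \frac{1}{788} + \frac{46316}{- \frac{1}{11966}} = \frac{8441}{197} + 46316 \left(-11966\right) = \frac{8441}{197} - 554217256 = - \frac{109180790991}{197}$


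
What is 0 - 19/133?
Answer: -1/7 ≈ -0.14286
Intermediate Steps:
0 - 19/133 = 0 - 19*1/133 = 0 - 1/7 = -1/7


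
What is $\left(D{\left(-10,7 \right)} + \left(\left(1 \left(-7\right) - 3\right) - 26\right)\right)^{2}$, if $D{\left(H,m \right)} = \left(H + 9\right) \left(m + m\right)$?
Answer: $2500$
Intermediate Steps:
$D{\left(H,m \right)} = 2 m \left(9 + H\right)$ ($D{\left(H,m \right)} = \left(9 + H\right) 2 m = 2 m \left(9 + H\right)$)
$\left(D{\left(-10,7 \right)} + \left(\left(1 \left(-7\right) - 3\right) - 26\right)\right)^{2} = \left(2 \cdot 7 \left(9 - 10\right) + \left(\left(1 \left(-7\right) - 3\right) - 26\right)\right)^{2} = \left(2 \cdot 7 \left(-1\right) - 36\right)^{2} = \left(-14 - 36\right)^{2} = \left(-50\right)^{2} = 2500$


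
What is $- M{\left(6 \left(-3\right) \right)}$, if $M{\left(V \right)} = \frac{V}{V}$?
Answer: $-1$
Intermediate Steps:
$M{\left(V \right)} = 1$
$- M{\left(6 \left(-3\right) \right)} = \left(-1\right) 1 = -1$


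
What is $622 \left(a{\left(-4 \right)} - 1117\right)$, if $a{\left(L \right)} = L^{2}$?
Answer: $-684822$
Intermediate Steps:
$622 \left(a{\left(-4 \right)} - 1117\right) = 622 \left(\left(-4\right)^{2} - 1117\right) = 622 \left(16 - 1117\right) = 622 \left(-1101\right) = -684822$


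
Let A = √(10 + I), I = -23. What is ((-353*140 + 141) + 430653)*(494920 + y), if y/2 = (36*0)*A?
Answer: 188749620080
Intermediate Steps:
A = I*√13 (A = √(10 - 23) = √(-13) = I*√13 ≈ 3.6056*I)
y = 0 (y = 2*((36*0)*(I*√13)) = 2*(0*(I*√13)) = 2*0 = 0)
((-353*140 + 141) + 430653)*(494920 + y) = ((-353*140 + 141) + 430653)*(494920 + 0) = ((-49420 + 141) + 430653)*494920 = (-49279 + 430653)*494920 = 381374*494920 = 188749620080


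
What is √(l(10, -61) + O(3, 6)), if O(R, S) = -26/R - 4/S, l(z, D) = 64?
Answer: 2*√123/3 ≈ 7.3937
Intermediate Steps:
√(l(10, -61) + O(3, 6)) = √(64 + (-26/3 - 4/6)) = √(64 + (-26*⅓ - 4*⅙)) = √(64 + (-26/3 - ⅔)) = √(64 - 28/3) = √(164/3) = 2*√123/3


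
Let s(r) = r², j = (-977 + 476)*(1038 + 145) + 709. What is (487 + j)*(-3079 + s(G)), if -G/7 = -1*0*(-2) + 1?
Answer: 1792205610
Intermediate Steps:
j = -591974 (j = -501*1183 + 709 = -592683 + 709 = -591974)
G = -7 (G = -7*(-1*0*(-2) + 1) = -7*(0*(-2) + 1) = -7*(0 + 1) = -7*1 = -7)
(487 + j)*(-3079 + s(G)) = (487 - 591974)*(-3079 + (-7)²) = -591487*(-3079 + 49) = -591487*(-3030) = 1792205610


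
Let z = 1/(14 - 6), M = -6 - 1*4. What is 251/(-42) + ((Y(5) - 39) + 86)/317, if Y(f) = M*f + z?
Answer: -318751/53256 ≈ -5.9853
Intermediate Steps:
M = -10 (M = -6 - 4 = -10)
z = ⅛ (z = 1/8 = ⅛ ≈ 0.12500)
Y(f) = ⅛ - 10*f (Y(f) = -10*f + ⅛ = ⅛ - 10*f)
251/(-42) + ((Y(5) - 39) + 86)/317 = 251/(-42) + (((⅛ - 10*5) - 39) + 86)/317 = 251*(-1/42) + (((⅛ - 50) - 39) + 86)*(1/317) = -251/42 + ((-399/8 - 39) + 86)*(1/317) = -251/42 + (-711/8 + 86)*(1/317) = -251/42 - 23/8*1/317 = -251/42 - 23/2536 = -318751/53256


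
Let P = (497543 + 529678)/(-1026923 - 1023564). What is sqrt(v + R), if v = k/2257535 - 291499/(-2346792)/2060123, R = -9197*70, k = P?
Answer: I*sqrt(198666158893749307892228723225266478558195377232070)/17566685829658228788780 ≈ 802.37*I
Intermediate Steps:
P = -1027221/2050487 (P = 1027221/(-2050487) = 1027221*(-1/2050487) = -1027221/2050487 ≈ -0.50096)
k = -1027221/2050487 ≈ -0.50096
R = -643790
v = -5678057574717113/35133371659316457577560 (v = -1027221/2050487/2257535 - 291499/(-2346792)/2060123 = -1027221/2050487*1/2257535 - 291499*(-1/2346792)*(1/2060123) = -1027221/4629046169545 + (291499/2346792)*(1/2060123) = -1027221/4629046169545 + 22423/371898475032 = -5678057574717113/35133371659316457577560 ≈ -1.6161e-7)
sqrt(v + R) = sqrt(-5678057574717113/35133371659316457577560 - 643790) = sqrt(-22618513340557020281432069513/35133371659316457577560) = I*sqrt(198666158893749307892228723225266478558195377232070)/17566685829658228788780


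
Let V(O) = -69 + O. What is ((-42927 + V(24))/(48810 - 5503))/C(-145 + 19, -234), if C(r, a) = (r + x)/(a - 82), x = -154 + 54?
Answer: -6789576/4893691 ≈ -1.3874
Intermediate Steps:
x = -100
C(r, a) = (-100 + r)/(-82 + a) (C(r, a) = (r - 100)/(a - 82) = (-100 + r)/(-82 + a))
((-42927 + V(24))/(48810 - 5503))/C(-145 + 19, -234) = ((-42927 + (-69 + 24))/(48810 - 5503))/(((-100 + (-145 + 19))/(-82 - 234))) = ((-42927 - 45)/43307)/(((-100 - 126)/(-316))) = (-42972*1/43307)/((-1/316*(-226))) = -42972/(43307*113/158) = -42972/43307*158/113 = -6789576/4893691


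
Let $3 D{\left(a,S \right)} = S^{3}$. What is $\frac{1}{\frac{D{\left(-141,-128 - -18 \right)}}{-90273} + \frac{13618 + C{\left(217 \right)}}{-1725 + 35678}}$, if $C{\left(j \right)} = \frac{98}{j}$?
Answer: $\frac{285048642717}{1515266931868} \approx 0.18812$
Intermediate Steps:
$D{\left(a,S \right)} = \frac{S^{3}}{3}$
$\frac{1}{\frac{D{\left(-141,-128 - -18 \right)}}{-90273} + \frac{13618 + C{\left(217 \right)}}{-1725 + 35678}} = \frac{1}{\frac{\frac{1}{3} \left(-128 - -18\right)^{3}}{-90273} + \frac{13618 + \frac{98}{217}}{-1725 + 35678}} = \frac{1}{\frac{\left(-128 + 18\right)^{3}}{3} \left(- \frac{1}{90273}\right) + \frac{13618 + 98 \cdot \frac{1}{217}}{33953}} = \frac{1}{\frac{\left(-110\right)^{3}}{3} \left(- \frac{1}{90273}\right) + \left(13618 + \frac{14}{31}\right) \frac{1}{33953}} = \frac{1}{\frac{1}{3} \left(-1331000\right) \left(- \frac{1}{90273}\right) + \frac{422172}{31} \cdot \frac{1}{33953}} = \frac{1}{\left(- \frac{1331000}{3}\right) \left(- \frac{1}{90273}\right) + \frac{422172}{1052543}} = \frac{1}{\frac{1331000}{270819} + \frac{422172}{1052543}} = \frac{1}{\frac{1515266931868}{285048642717}} = \frac{285048642717}{1515266931868}$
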